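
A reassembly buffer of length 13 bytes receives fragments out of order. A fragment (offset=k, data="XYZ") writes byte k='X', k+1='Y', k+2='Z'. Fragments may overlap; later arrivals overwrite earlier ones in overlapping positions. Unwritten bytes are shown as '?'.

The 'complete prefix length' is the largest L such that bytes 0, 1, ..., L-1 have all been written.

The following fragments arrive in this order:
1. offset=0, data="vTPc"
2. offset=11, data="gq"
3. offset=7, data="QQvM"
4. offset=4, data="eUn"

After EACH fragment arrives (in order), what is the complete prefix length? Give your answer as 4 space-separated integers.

Answer: 4 4 4 13

Derivation:
Fragment 1: offset=0 data="vTPc" -> buffer=vTPc????????? -> prefix_len=4
Fragment 2: offset=11 data="gq" -> buffer=vTPc???????gq -> prefix_len=4
Fragment 3: offset=7 data="QQvM" -> buffer=vTPc???QQvMgq -> prefix_len=4
Fragment 4: offset=4 data="eUn" -> buffer=vTPceUnQQvMgq -> prefix_len=13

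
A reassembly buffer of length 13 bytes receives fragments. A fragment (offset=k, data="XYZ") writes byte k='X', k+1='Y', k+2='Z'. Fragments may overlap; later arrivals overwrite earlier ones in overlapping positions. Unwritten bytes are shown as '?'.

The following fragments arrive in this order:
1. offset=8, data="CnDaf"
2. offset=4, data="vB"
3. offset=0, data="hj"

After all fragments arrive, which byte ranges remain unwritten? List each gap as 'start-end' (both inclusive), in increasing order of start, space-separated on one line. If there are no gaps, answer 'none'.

Answer: 2-3 6-7

Derivation:
Fragment 1: offset=8 len=5
Fragment 2: offset=4 len=2
Fragment 3: offset=0 len=2
Gaps: 2-3 6-7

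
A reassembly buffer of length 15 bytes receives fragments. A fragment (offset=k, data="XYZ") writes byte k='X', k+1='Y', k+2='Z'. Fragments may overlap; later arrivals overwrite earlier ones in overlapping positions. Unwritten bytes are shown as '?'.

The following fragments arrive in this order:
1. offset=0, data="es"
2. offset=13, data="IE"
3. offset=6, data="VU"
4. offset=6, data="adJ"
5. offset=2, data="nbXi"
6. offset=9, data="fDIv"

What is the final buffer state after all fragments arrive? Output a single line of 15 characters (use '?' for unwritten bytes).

Answer: esnbXiadJfDIvIE

Derivation:
Fragment 1: offset=0 data="es" -> buffer=es?????????????
Fragment 2: offset=13 data="IE" -> buffer=es???????????IE
Fragment 3: offset=6 data="VU" -> buffer=es????VU?????IE
Fragment 4: offset=6 data="adJ" -> buffer=es????adJ????IE
Fragment 5: offset=2 data="nbXi" -> buffer=esnbXiadJ????IE
Fragment 6: offset=9 data="fDIv" -> buffer=esnbXiadJfDIvIE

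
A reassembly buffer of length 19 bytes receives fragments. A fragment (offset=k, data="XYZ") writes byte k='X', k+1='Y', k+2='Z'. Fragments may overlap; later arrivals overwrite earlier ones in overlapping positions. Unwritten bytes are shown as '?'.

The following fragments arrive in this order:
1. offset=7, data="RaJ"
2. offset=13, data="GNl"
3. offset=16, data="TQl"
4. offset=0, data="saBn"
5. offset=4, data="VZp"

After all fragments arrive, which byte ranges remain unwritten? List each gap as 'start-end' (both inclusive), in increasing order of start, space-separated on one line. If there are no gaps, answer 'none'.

Fragment 1: offset=7 len=3
Fragment 2: offset=13 len=3
Fragment 3: offset=16 len=3
Fragment 4: offset=0 len=4
Fragment 5: offset=4 len=3
Gaps: 10-12

Answer: 10-12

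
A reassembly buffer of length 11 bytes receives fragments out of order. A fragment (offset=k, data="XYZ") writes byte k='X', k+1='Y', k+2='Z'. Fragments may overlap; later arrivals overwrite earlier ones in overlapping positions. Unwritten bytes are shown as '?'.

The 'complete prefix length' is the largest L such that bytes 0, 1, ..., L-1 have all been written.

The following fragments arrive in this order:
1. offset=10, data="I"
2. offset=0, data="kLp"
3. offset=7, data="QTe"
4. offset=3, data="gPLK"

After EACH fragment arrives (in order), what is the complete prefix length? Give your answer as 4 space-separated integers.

Answer: 0 3 3 11

Derivation:
Fragment 1: offset=10 data="I" -> buffer=??????????I -> prefix_len=0
Fragment 2: offset=0 data="kLp" -> buffer=kLp???????I -> prefix_len=3
Fragment 3: offset=7 data="QTe" -> buffer=kLp????QTeI -> prefix_len=3
Fragment 4: offset=3 data="gPLK" -> buffer=kLpgPLKQTeI -> prefix_len=11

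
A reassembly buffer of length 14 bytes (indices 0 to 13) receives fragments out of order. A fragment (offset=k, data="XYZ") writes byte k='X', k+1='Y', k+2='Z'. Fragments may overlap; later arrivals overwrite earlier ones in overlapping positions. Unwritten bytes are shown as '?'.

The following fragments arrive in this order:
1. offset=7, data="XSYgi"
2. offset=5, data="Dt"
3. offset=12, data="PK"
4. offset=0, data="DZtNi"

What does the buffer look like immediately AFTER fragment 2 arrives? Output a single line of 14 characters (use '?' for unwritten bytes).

Fragment 1: offset=7 data="XSYgi" -> buffer=???????XSYgi??
Fragment 2: offset=5 data="Dt" -> buffer=?????DtXSYgi??

Answer: ?????DtXSYgi??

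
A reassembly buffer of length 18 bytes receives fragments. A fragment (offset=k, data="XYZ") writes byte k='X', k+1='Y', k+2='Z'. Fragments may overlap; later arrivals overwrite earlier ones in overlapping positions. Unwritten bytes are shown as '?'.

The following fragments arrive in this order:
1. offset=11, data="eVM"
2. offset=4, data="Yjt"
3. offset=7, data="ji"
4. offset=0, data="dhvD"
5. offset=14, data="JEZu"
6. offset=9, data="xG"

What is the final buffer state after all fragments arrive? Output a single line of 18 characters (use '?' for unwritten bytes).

Answer: dhvDYjtjixGeVMJEZu

Derivation:
Fragment 1: offset=11 data="eVM" -> buffer=???????????eVM????
Fragment 2: offset=4 data="Yjt" -> buffer=????Yjt????eVM????
Fragment 3: offset=7 data="ji" -> buffer=????Yjtji??eVM????
Fragment 4: offset=0 data="dhvD" -> buffer=dhvDYjtji??eVM????
Fragment 5: offset=14 data="JEZu" -> buffer=dhvDYjtji??eVMJEZu
Fragment 6: offset=9 data="xG" -> buffer=dhvDYjtjixGeVMJEZu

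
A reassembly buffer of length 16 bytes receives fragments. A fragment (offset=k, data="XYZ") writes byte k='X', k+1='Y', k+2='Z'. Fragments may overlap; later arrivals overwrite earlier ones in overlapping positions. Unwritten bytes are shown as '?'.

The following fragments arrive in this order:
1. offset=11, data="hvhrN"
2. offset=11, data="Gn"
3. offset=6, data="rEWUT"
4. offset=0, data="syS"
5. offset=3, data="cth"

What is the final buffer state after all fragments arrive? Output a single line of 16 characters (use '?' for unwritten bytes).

Answer: syScthrEWUTGnhrN

Derivation:
Fragment 1: offset=11 data="hvhrN" -> buffer=???????????hvhrN
Fragment 2: offset=11 data="Gn" -> buffer=???????????GnhrN
Fragment 3: offset=6 data="rEWUT" -> buffer=??????rEWUTGnhrN
Fragment 4: offset=0 data="syS" -> buffer=syS???rEWUTGnhrN
Fragment 5: offset=3 data="cth" -> buffer=syScthrEWUTGnhrN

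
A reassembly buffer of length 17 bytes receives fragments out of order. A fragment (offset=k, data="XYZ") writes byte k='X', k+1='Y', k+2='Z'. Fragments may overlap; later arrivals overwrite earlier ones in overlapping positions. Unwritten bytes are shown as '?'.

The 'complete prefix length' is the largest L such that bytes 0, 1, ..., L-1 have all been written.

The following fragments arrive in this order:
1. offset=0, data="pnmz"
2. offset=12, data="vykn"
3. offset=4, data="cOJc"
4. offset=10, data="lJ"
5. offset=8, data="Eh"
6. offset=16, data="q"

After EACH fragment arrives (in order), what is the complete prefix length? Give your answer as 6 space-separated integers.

Fragment 1: offset=0 data="pnmz" -> buffer=pnmz????????????? -> prefix_len=4
Fragment 2: offset=12 data="vykn" -> buffer=pnmz????????vykn? -> prefix_len=4
Fragment 3: offset=4 data="cOJc" -> buffer=pnmzcOJc????vykn? -> prefix_len=8
Fragment 4: offset=10 data="lJ" -> buffer=pnmzcOJc??lJvykn? -> prefix_len=8
Fragment 5: offset=8 data="Eh" -> buffer=pnmzcOJcEhlJvykn? -> prefix_len=16
Fragment 6: offset=16 data="q" -> buffer=pnmzcOJcEhlJvyknq -> prefix_len=17

Answer: 4 4 8 8 16 17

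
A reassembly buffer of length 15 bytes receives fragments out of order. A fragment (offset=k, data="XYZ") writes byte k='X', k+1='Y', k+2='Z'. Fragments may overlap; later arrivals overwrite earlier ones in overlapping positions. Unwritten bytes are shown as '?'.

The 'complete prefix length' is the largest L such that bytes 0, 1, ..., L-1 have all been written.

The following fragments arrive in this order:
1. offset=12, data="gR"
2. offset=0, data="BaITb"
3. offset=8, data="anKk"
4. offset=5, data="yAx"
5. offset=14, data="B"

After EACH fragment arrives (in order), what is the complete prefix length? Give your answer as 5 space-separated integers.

Fragment 1: offset=12 data="gR" -> buffer=????????????gR? -> prefix_len=0
Fragment 2: offset=0 data="BaITb" -> buffer=BaITb???????gR? -> prefix_len=5
Fragment 3: offset=8 data="anKk" -> buffer=BaITb???anKkgR? -> prefix_len=5
Fragment 4: offset=5 data="yAx" -> buffer=BaITbyAxanKkgR? -> prefix_len=14
Fragment 5: offset=14 data="B" -> buffer=BaITbyAxanKkgRB -> prefix_len=15

Answer: 0 5 5 14 15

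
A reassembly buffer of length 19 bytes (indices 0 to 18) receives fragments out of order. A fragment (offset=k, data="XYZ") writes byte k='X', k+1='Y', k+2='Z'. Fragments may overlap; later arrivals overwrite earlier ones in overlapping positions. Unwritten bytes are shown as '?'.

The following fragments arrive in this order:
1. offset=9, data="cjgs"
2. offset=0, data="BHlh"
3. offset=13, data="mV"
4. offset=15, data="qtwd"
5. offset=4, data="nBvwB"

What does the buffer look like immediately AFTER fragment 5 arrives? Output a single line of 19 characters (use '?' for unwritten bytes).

Fragment 1: offset=9 data="cjgs" -> buffer=?????????cjgs??????
Fragment 2: offset=0 data="BHlh" -> buffer=BHlh?????cjgs??????
Fragment 3: offset=13 data="mV" -> buffer=BHlh?????cjgsmV????
Fragment 4: offset=15 data="qtwd" -> buffer=BHlh?????cjgsmVqtwd
Fragment 5: offset=4 data="nBvwB" -> buffer=BHlhnBvwBcjgsmVqtwd

Answer: BHlhnBvwBcjgsmVqtwd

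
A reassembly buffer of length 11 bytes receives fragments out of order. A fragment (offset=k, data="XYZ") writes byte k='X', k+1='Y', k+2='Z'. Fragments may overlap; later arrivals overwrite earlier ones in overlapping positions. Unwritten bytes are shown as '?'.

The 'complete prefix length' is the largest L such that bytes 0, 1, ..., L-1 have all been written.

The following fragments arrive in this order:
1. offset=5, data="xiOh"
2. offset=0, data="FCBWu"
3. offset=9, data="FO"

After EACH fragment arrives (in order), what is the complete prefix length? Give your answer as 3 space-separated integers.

Fragment 1: offset=5 data="xiOh" -> buffer=?????xiOh?? -> prefix_len=0
Fragment 2: offset=0 data="FCBWu" -> buffer=FCBWuxiOh?? -> prefix_len=9
Fragment 3: offset=9 data="FO" -> buffer=FCBWuxiOhFO -> prefix_len=11

Answer: 0 9 11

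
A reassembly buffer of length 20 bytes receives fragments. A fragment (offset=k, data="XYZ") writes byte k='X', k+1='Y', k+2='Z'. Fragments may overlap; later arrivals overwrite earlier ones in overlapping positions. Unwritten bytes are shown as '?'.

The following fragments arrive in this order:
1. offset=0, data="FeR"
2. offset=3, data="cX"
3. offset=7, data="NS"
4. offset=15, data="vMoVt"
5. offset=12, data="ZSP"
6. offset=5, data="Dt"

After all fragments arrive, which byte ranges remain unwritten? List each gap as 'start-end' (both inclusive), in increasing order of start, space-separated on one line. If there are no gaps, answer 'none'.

Fragment 1: offset=0 len=3
Fragment 2: offset=3 len=2
Fragment 3: offset=7 len=2
Fragment 4: offset=15 len=5
Fragment 5: offset=12 len=3
Fragment 6: offset=5 len=2
Gaps: 9-11

Answer: 9-11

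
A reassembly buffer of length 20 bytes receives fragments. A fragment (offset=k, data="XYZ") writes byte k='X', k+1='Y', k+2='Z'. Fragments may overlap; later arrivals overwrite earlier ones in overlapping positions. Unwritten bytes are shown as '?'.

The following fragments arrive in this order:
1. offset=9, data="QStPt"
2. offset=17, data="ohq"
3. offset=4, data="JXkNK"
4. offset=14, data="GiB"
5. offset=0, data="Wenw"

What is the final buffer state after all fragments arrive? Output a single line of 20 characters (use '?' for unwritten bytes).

Answer: WenwJXkNKQStPtGiBohq

Derivation:
Fragment 1: offset=9 data="QStPt" -> buffer=?????????QStPt??????
Fragment 2: offset=17 data="ohq" -> buffer=?????????QStPt???ohq
Fragment 3: offset=4 data="JXkNK" -> buffer=????JXkNKQStPt???ohq
Fragment 4: offset=14 data="GiB" -> buffer=????JXkNKQStPtGiBohq
Fragment 5: offset=0 data="Wenw" -> buffer=WenwJXkNKQStPtGiBohq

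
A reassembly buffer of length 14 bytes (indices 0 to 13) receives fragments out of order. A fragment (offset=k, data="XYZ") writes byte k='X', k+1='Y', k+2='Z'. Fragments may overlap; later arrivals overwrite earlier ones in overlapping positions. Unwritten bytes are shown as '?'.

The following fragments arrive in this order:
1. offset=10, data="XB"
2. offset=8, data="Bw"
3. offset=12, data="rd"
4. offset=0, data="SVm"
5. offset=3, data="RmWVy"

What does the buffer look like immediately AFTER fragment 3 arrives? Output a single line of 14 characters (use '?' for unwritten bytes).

Fragment 1: offset=10 data="XB" -> buffer=??????????XB??
Fragment 2: offset=8 data="Bw" -> buffer=????????BwXB??
Fragment 3: offset=12 data="rd" -> buffer=????????BwXBrd

Answer: ????????BwXBrd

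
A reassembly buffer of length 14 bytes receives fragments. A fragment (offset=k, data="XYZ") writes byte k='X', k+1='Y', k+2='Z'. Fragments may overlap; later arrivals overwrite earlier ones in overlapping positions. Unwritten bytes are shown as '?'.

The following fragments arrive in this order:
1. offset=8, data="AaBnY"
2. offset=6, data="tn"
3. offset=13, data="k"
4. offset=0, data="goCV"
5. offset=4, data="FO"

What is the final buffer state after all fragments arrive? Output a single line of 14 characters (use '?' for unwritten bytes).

Fragment 1: offset=8 data="AaBnY" -> buffer=????????AaBnY?
Fragment 2: offset=6 data="tn" -> buffer=??????tnAaBnY?
Fragment 3: offset=13 data="k" -> buffer=??????tnAaBnYk
Fragment 4: offset=0 data="goCV" -> buffer=goCV??tnAaBnYk
Fragment 5: offset=4 data="FO" -> buffer=goCVFOtnAaBnYk

Answer: goCVFOtnAaBnYk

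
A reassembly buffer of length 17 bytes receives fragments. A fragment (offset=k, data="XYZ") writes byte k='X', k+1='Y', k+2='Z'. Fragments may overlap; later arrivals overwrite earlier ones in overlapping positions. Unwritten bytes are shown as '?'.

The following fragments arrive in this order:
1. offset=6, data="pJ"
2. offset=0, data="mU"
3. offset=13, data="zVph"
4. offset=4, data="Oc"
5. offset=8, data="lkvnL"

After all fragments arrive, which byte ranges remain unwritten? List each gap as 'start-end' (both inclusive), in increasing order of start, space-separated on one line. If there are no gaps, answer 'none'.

Fragment 1: offset=6 len=2
Fragment 2: offset=0 len=2
Fragment 3: offset=13 len=4
Fragment 4: offset=4 len=2
Fragment 5: offset=8 len=5
Gaps: 2-3

Answer: 2-3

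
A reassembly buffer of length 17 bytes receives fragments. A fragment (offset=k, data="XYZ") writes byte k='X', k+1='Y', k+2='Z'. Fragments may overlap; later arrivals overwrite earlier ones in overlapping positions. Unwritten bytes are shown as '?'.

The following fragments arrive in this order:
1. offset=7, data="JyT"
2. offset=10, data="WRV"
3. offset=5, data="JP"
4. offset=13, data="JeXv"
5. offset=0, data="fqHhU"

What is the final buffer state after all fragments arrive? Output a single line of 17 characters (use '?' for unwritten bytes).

Answer: fqHhUJPJyTWRVJeXv

Derivation:
Fragment 1: offset=7 data="JyT" -> buffer=???????JyT???????
Fragment 2: offset=10 data="WRV" -> buffer=???????JyTWRV????
Fragment 3: offset=5 data="JP" -> buffer=?????JPJyTWRV????
Fragment 4: offset=13 data="JeXv" -> buffer=?????JPJyTWRVJeXv
Fragment 5: offset=0 data="fqHhU" -> buffer=fqHhUJPJyTWRVJeXv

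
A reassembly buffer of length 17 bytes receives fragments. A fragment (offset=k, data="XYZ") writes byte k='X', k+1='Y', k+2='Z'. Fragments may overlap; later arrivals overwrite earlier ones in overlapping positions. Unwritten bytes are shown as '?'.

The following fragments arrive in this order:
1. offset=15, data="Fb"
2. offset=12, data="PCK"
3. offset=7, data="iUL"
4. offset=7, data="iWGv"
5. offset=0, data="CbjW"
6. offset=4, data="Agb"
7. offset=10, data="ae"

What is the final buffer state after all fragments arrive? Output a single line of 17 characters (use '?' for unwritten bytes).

Fragment 1: offset=15 data="Fb" -> buffer=???????????????Fb
Fragment 2: offset=12 data="PCK" -> buffer=????????????PCKFb
Fragment 3: offset=7 data="iUL" -> buffer=???????iUL??PCKFb
Fragment 4: offset=7 data="iWGv" -> buffer=???????iWGv?PCKFb
Fragment 5: offset=0 data="CbjW" -> buffer=CbjW???iWGv?PCKFb
Fragment 6: offset=4 data="Agb" -> buffer=CbjWAgbiWGv?PCKFb
Fragment 7: offset=10 data="ae" -> buffer=CbjWAgbiWGaePCKFb

Answer: CbjWAgbiWGaePCKFb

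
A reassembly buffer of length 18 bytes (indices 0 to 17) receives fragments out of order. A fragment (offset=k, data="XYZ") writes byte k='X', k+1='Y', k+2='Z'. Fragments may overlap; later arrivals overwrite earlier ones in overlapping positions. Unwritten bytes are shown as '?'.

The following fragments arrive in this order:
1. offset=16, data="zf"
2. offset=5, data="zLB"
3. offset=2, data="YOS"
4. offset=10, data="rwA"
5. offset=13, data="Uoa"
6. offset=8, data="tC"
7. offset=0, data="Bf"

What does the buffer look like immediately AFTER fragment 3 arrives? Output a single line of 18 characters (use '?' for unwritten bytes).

Fragment 1: offset=16 data="zf" -> buffer=????????????????zf
Fragment 2: offset=5 data="zLB" -> buffer=?????zLB????????zf
Fragment 3: offset=2 data="YOS" -> buffer=??YOSzLB????????zf

Answer: ??YOSzLB????????zf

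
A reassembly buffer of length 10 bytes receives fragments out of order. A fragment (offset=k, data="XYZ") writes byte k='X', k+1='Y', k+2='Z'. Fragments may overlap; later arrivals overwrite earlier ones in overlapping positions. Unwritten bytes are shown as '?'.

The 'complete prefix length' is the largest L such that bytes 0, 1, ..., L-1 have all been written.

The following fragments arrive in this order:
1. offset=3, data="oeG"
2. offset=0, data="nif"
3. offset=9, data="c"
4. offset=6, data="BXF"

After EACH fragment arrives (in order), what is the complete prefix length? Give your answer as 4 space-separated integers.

Answer: 0 6 6 10

Derivation:
Fragment 1: offset=3 data="oeG" -> buffer=???oeG???? -> prefix_len=0
Fragment 2: offset=0 data="nif" -> buffer=nifoeG???? -> prefix_len=6
Fragment 3: offset=9 data="c" -> buffer=nifoeG???c -> prefix_len=6
Fragment 4: offset=6 data="BXF" -> buffer=nifoeGBXFc -> prefix_len=10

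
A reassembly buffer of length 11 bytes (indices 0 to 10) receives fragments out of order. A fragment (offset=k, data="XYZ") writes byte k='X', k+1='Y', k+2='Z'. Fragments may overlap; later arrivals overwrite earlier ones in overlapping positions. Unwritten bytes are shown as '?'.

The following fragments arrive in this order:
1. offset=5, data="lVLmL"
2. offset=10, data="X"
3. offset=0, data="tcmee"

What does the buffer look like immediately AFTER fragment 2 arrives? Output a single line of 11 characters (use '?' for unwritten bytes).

Fragment 1: offset=5 data="lVLmL" -> buffer=?????lVLmL?
Fragment 2: offset=10 data="X" -> buffer=?????lVLmLX

Answer: ?????lVLmLX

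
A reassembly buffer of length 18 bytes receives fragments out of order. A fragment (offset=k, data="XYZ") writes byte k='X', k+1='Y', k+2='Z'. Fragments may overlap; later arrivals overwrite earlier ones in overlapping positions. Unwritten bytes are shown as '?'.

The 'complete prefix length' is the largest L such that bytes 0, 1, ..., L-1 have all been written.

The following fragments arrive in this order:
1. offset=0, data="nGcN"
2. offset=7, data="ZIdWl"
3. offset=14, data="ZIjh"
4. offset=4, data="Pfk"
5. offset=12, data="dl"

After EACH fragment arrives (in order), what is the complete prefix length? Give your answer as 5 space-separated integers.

Answer: 4 4 4 12 18

Derivation:
Fragment 1: offset=0 data="nGcN" -> buffer=nGcN?????????????? -> prefix_len=4
Fragment 2: offset=7 data="ZIdWl" -> buffer=nGcN???ZIdWl?????? -> prefix_len=4
Fragment 3: offset=14 data="ZIjh" -> buffer=nGcN???ZIdWl??ZIjh -> prefix_len=4
Fragment 4: offset=4 data="Pfk" -> buffer=nGcNPfkZIdWl??ZIjh -> prefix_len=12
Fragment 5: offset=12 data="dl" -> buffer=nGcNPfkZIdWldlZIjh -> prefix_len=18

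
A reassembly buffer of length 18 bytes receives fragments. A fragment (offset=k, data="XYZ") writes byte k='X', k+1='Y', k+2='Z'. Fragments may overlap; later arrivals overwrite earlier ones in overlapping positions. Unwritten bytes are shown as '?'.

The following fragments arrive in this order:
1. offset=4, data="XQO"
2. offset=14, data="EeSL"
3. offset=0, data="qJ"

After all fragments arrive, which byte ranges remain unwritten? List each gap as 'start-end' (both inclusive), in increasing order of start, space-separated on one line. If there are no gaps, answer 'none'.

Fragment 1: offset=4 len=3
Fragment 2: offset=14 len=4
Fragment 3: offset=0 len=2
Gaps: 2-3 7-13

Answer: 2-3 7-13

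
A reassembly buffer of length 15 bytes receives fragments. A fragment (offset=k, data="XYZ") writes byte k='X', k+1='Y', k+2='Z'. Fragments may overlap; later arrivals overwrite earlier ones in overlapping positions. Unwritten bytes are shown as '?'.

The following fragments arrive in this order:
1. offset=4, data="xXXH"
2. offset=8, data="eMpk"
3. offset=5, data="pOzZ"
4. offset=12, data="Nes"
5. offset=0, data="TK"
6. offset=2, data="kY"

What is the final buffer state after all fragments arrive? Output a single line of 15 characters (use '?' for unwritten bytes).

Answer: TKkYxpOzZMpkNes

Derivation:
Fragment 1: offset=4 data="xXXH" -> buffer=????xXXH???????
Fragment 2: offset=8 data="eMpk" -> buffer=????xXXHeMpk???
Fragment 3: offset=5 data="pOzZ" -> buffer=????xpOzZMpk???
Fragment 4: offset=12 data="Nes" -> buffer=????xpOzZMpkNes
Fragment 5: offset=0 data="TK" -> buffer=TK??xpOzZMpkNes
Fragment 6: offset=2 data="kY" -> buffer=TKkYxpOzZMpkNes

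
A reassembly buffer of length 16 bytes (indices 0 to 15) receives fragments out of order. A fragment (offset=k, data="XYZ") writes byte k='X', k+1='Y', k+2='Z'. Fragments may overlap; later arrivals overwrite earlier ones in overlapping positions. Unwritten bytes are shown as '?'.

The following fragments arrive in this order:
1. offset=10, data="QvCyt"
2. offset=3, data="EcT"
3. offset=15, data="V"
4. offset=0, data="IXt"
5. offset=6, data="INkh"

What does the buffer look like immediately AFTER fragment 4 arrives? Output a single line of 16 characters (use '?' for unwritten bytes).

Answer: IXtEcT????QvCytV

Derivation:
Fragment 1: offset=10 data="QvCyt" -> buffer=??????????QvCyt?
Fragment 2: offset=3 data="EcT" -> buffer=???EcT????QvCyt?
Fragment 3: offset=15 data="V" -> buffer=???EcT????QvCytV
Fragment 4: offset=0 data="IXt" -> buffer=IXtEcT????QvCytV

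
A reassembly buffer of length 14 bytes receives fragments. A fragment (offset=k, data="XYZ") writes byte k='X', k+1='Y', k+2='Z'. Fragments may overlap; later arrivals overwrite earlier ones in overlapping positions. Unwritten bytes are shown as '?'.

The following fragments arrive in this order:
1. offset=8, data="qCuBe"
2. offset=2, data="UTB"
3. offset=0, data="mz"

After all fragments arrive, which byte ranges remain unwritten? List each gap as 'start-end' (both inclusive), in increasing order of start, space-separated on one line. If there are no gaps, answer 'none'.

Fragment 1: offset=8 len=5
Fragment 2: offset=2 len=3
Fragment 3: offset=0 len=2
Gaps: 5-7 13-13

Answer: 5-7 13-13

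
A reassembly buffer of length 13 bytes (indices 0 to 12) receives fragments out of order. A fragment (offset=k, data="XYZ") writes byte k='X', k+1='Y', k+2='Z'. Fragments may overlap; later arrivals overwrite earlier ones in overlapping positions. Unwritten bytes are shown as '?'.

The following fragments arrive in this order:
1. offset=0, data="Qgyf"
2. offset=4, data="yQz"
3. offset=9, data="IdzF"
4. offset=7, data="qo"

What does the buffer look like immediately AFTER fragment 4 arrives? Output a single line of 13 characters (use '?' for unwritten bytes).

Fragment 1: offset=0 data="Qgyf" -> buffer=Qgyf?????????
Fragment 2: offset=4 data="yQz" -> buffer=QgyfyQz??????
Fragment 3: offset=9 data="IdzF" -> buffer=QgyfyQz??IdzF
Fragment 4: offset=7 data="qo" -> buffer=QgyfyQzqoIdzF

Answer: QgyfyQzqoIdzF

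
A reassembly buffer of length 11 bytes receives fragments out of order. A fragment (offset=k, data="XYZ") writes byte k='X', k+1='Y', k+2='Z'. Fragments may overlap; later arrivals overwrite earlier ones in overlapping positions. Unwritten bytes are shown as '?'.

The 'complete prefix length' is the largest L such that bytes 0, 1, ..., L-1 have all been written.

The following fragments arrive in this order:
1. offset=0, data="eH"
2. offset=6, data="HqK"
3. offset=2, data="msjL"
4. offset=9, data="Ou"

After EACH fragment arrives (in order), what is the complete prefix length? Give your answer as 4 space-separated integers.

Fragment 1: offset=0 data="eH" -> buffer=eH????????? -> prefix_len=2
Fragment 2: offset=6 data="HqK" -> buffer=eH????HqK?? -> prefix_len=2
Fragment 3: offset=2 data="msjL" -> buffer=eHmsjLHqK?? -> prefix_len=9
Fragment 4: offset=9 data="Ou" -> buffer=eHmsjLHqKOu -> prefix_len=11

Answer: 2 2 9 11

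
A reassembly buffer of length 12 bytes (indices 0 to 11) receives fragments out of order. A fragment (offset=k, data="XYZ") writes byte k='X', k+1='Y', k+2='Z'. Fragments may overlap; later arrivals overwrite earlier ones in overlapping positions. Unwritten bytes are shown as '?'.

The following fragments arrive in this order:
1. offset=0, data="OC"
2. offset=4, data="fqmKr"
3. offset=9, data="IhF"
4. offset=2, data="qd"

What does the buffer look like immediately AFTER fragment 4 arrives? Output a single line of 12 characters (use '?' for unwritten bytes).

Fragment 1: offset=0 data="OC" -> buffer=OC??????????
Fragment 2: offset=4 data="fqmKr" -> buffer=OC??fqmKr???
Fragment 3: offset=9 data="IhF" -> buffer=OC??fqmKrIhF
Fragment 4: offset=2 data="qd" -> buffer=OCqdfqmKrIhF

Answer: OCqdfqmKrIhF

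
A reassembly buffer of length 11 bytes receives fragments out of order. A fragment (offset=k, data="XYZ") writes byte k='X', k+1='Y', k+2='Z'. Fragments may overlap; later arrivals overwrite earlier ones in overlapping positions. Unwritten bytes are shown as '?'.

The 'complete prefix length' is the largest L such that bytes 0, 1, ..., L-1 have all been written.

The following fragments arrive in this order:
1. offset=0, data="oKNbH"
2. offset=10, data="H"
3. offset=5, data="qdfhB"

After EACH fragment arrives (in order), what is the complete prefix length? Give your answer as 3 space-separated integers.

Fragment 1: offset=0 data="oKNbH" -> buffer=oKNbH?????? -> prefix_len=5
Fragment 2: offset=10 data="H" -> buffer=oKNbH?????H -> prefix_len=5
Fragment 3: offset=5 data="qdfhB" -> buffer=oKNbHqdfhBH -> prefix_len=11

Answer: 5 5 11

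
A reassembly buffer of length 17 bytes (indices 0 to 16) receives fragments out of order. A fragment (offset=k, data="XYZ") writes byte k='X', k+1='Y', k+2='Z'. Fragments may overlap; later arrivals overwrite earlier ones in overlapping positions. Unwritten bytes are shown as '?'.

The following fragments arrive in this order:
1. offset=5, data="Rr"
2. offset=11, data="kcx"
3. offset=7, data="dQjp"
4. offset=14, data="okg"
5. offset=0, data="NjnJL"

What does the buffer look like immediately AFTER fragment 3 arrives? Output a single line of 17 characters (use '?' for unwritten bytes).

Fragment 1: offset=5 data="Rr" -> buffer=?????Rr??????????
Fragment 2: offset=11 data="kcx" -> buffer=?????Rr????kcx???
Fragment 3: offset=7 data="dQjp" -> buffer=?????RrdQjpkcx???

Answer: ?????RrdQjpkcx???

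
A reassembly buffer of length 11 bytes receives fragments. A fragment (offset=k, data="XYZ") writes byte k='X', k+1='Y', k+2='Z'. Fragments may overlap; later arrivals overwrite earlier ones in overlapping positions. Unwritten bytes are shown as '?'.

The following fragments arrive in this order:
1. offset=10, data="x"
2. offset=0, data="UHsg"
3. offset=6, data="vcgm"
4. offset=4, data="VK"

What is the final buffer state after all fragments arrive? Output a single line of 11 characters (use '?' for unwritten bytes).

Fragment 1: offset=10 data="x" -> buffer=??????????x
Fragment 2: offset=0 data="UHsg" -> buffer=UHsg??????x
Fragment 3: offset=6 data="vcgm" -> buffer=UHsg??vcgmx
Fragment 4: offset=4 data="VK" -> buffer=UHsgVKvcgmx

Answer: UHsgVKvcgmx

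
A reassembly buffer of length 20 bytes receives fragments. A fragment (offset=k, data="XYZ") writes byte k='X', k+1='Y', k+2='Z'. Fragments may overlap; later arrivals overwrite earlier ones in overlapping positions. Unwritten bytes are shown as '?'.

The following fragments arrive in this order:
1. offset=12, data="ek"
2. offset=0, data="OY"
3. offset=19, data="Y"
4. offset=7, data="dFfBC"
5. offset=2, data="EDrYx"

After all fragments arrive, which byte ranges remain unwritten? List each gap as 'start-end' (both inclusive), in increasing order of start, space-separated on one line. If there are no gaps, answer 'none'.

Fragment 1: offset=12 len=2
Fragment 2: offset=0 len=2
Fragment 3: offset=19 len=1
Fragment 4: offset=7 len=5
Fragment 5: offset=2 len=5
Gaps: 14-18

Answer: 14-18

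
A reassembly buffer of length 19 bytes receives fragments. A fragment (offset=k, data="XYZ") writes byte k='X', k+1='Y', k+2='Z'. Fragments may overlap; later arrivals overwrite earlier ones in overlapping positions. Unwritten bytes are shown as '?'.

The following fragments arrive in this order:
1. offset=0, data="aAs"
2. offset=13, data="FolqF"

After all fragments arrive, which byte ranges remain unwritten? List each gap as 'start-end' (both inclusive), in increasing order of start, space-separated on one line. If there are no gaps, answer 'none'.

Answer: 3-12 18-18

Derivation:
Fragment 1: offset=0 len=3
Fragment 2: offset=13 len=5
Gaps: 3-12 18-18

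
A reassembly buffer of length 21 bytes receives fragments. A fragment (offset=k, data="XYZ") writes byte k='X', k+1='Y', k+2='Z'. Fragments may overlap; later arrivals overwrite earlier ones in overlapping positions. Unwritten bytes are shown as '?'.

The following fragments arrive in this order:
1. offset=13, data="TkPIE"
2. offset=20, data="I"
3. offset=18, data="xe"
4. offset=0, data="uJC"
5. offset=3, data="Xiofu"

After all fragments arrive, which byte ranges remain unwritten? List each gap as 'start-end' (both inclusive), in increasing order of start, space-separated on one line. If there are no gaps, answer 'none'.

Answer: 8-12

Derivation:
Fragment 1: offset=13 len=5
Fragment 2: offset=20 len=1
Fragment 3: offset=18 len=2
Fragment 4: offset=0 len=3
Fragment 5: offset=3 len=5
Gaps: 8-12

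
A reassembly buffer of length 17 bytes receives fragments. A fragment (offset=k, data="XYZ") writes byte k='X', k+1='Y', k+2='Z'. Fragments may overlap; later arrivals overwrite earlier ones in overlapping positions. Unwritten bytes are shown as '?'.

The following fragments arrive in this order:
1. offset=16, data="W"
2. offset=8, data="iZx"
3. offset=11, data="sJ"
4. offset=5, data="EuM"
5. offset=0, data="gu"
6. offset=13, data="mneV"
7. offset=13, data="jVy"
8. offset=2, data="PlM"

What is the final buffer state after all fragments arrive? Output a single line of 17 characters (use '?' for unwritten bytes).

Fragment 1: offset=16 data="W" -> buffer=????????????????W
Fragment 2: offset=8 data="iZx" -> buffer=????????iZx?????W
Fragment 3: offset=11 data="sJ" -> buffer=????????iZxsJ???W
Fragment 4: offset=5 data="EuM" -> buffer=?????EuMiZxsJ???W
Fragment 5: offset=0 data="gu" -> buffer=gu???EuMiZxsJ???W
Fragment 6: offset=13 data="mneV" -> buffer=gu???EuMiZxsJmneV
Fragment 7: offset=13 data="jVy" -> buffer=gu???EuMiZxsJjVyV
Fragment 8: offset=2 data="PlM" -> buffer=guPlMEuMiZxsJjVyV

Answer: guPlMEuMiZxsJjVyV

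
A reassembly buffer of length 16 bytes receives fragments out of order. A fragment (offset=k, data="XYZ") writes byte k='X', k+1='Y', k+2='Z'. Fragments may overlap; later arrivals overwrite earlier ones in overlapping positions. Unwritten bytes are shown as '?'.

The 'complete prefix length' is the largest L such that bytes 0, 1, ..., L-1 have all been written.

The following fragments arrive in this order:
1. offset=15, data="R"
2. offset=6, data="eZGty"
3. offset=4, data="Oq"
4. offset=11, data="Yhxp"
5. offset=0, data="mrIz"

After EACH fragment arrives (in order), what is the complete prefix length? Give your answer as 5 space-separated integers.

Fragment 1: offset=15 data="R" -> buffer=???????????????R -> prefix_len=0
Fragment 2: offset=6 data="eZGty" -> buffer=??????eZGty????R -> prefix_len=0
Fragment 3: offset=4 data="Oq" -> buffer=????OqeZGty????R -> prefix_len=0
Fragment 4: offset=11 data="Yhxp" -> buffer=????OqeZGtyYhxpR -> prefix_len=0
Fragment 5: offset=0 data="mrIz" -> buffer=mrIzOqeZGtyYhxpR -> prefix_len=16

Answer: 0 0 0 0 16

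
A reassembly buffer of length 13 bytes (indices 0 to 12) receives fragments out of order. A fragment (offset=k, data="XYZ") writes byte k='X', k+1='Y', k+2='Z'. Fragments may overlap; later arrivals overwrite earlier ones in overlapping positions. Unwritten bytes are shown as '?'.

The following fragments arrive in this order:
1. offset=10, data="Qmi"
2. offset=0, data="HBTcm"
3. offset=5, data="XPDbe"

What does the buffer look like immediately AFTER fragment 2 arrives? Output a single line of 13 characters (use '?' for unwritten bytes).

Fragment 1: offset=10 data="Qmi" -> buffer=??????????Qmi
Fragment 2: offset=0 data="HBTcm" -> buffer=HBTcm?????Qmi

Answer: HBTcm?????Qmi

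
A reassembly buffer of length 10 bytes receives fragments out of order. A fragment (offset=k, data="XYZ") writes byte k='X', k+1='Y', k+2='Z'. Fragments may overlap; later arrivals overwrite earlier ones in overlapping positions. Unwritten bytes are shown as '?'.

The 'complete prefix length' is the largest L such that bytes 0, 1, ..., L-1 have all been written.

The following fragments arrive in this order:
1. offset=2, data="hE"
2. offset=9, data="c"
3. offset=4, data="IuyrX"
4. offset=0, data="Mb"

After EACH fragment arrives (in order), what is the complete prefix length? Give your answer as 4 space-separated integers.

Fragment 1: offset=2 data="hE" -> buffer=??hE?????? -> prefix_len=0
Fragment 2: offset=9 data="c" -> buffer=??hE?????c -> prefix_len=0
Fragment 3: offset=4 data="IuyrX" -> buffer=??hEIuyrXc -> prefix_len=0
Fragment 4: offset=0 data="Mb" -> buffer=MbhEIuyrXc -> prefix_len=10

Answer: 0 0 0 10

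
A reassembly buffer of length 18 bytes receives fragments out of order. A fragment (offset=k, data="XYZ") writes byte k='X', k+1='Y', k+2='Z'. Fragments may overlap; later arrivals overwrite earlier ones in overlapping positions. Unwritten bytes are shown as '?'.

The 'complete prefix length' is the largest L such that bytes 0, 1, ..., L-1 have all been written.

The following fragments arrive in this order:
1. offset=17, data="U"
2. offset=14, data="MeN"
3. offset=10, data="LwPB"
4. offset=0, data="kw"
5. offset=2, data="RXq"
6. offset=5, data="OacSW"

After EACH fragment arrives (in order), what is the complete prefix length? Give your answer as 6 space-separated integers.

Fragment 1: offset=17 data="U" -> buffer=?????????????????U -> prefix_len=0
Fragment 2: offset=14 data="MeN" -> buffer=??????????????MeNU -> prefix_len=0
Fragment 3: offset=10 data="LwPB" -> buffer=??????????LwPBMeNU -> prefix_len=0
Fragment 4: offset=0 data="kw" -> buffer=kw????????LwPBMeNU -> prefix_len=2
Fragment 5: offset=2 data="RXq" -> buffer=kwRXq?????LwPBMeNU -> prefix_len=5
Fragment 6: offset=5 data="OacSW" -> buffer=kwRXqOacSWLwPBMeNU -> prefix_len=18

Answer: 0 0 0 2 5 18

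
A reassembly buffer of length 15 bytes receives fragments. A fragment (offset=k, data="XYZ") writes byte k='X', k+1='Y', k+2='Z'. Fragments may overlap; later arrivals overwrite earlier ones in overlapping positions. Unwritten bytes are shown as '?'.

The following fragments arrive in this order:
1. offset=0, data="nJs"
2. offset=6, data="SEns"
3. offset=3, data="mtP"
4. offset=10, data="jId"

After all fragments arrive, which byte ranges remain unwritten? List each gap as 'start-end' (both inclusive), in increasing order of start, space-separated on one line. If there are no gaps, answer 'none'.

Answer: 13-14

Derivation:
Fragment 1: offset=0 len=3
Fragment 2: offset=6 len=4
Fragment 3: offset=3 len=3
Fragment 4: offset=10 len=3
Gaps: 13-14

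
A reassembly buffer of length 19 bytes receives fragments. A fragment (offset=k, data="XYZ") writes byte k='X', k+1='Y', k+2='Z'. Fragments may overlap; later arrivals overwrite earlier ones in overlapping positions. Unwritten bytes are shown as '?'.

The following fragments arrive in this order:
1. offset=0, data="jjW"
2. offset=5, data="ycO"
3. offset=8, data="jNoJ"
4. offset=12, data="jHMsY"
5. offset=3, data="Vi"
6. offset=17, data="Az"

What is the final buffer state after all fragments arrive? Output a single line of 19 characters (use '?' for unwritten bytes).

Answer: jjWViycOjNoJjHMsYAz

Derivation:
Fragment 1: offset=0 data="jjW" -> buffer=jjW????????????????
Fragment 2: offset=5 data="ycO" -> buffer=jjW??ycO???????????
Fragment 3: offset=8 data="jNoJ" -> buffer=jjW??ycOjNoJ???????
Fragment 4: offset=12 data="jHMsY" -> buffer=jjW??ycOjNoJjHMsY??
Fragment 5: offset=3 data="Vi" -> buffer=jjWViycOjNoJjHMsY??
Fragment 6: offset=17 data="Az" -> buffer=jjWViycOjNoJjHMsYAz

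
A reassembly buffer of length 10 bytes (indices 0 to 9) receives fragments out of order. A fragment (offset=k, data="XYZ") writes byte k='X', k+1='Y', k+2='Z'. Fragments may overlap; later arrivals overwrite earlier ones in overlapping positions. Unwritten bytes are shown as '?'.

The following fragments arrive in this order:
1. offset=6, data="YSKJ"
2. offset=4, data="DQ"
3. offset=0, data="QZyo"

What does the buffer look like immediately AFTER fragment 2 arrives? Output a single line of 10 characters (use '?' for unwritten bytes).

Answer: ????DQYSKJ

Derivation:
Fragment 1: offset=6 data="YSKJ" -> buffer=??????YSKJ
Fragment 2: offset=4 data="DQ" -> buffer=????DQYSKJ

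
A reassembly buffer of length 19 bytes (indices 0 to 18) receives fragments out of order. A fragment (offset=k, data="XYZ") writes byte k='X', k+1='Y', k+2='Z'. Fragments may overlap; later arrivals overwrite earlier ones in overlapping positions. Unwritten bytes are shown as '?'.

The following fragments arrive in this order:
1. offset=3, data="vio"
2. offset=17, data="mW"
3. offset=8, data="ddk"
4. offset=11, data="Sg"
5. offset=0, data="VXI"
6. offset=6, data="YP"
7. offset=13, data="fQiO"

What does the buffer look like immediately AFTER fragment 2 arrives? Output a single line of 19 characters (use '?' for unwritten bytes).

Fragment 1: offset=3 data="vio" -> buffer=???vio?????????????
Fragment 2: offset=17 data="mW" -> buffer=???vio???????????mW

Answer: ???vio???????????mW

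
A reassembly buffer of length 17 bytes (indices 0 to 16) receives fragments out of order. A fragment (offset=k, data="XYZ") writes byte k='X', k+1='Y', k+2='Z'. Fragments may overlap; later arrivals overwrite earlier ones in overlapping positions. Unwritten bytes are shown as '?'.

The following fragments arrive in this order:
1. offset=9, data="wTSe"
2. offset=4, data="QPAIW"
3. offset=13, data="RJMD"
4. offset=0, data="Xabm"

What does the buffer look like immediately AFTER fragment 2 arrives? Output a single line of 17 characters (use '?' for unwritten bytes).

Fragment 1: offset=9 data="wTSe" -> buffer=?????????wTSe????
Fragment 2: offset=4 data="QPAIW" -> buffer=????QPAIWwTSe????

Answer: ????QPAIWwTSe????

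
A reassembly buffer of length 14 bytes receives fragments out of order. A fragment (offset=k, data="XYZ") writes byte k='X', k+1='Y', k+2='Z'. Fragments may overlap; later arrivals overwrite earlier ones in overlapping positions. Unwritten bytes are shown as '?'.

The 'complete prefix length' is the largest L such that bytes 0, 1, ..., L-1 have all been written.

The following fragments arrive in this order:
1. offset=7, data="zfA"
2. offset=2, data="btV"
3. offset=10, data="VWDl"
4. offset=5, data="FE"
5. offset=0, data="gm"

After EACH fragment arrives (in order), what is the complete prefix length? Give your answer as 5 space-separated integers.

Fragment 1: offset=7 data="zfA" -> buffer=???????zfA???? -> prefix_len=0
Fragment 2: offset=2 data="btV" -> buffer=??btV??zfA???? -> prefix_len=0
Fragment 3: offset=10 data="VWDl" -> buffer=??btV??zfAVWDl -> prefix_len=0
Fragment 4: offset=5 data="FE" -> buffer=??btVFEzfAVWDl -> prefix_len=0
Fragment 5: offset=0 data="gm" -> buffer=gmbtVFEzfAVWDl -> prefix_len=14

Answer: 0 0 0 0 14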